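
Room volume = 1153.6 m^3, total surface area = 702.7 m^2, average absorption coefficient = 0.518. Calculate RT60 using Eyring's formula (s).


Given values:
  V = 1153.6 m^3, S = 702.7 m^2, alpha = 0.518
Formula: RT60 = 0.161 * V / (-S * ln(1 - alpha))
Compute ln(1 - 0.518) = ln(0.482) = -0.729811
Denominator: -702.7 * -0.729811 = 512.8382
Numerator: 0.161 * 1153.6 = 185.7296
RT60 = 185.7296 / 512.8382 = 0.362

0.362 s


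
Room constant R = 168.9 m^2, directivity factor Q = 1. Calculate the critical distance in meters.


Given values:
  R = 168.9 m^2, Q = 1
Formula: d_c = 0.141 * sqrt(Q * R)
Compute Q * R = 1 * 168.9 = 168.9
Compute sqrt(168.9) = 12.9962
d_c = 0.141 * 12.9962 = 1.832

1.832 m


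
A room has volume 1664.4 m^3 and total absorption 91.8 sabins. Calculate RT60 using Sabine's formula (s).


Given values:
  V = 1664.4 m^3
  A = 91.8 sabins
Formula: RT60 = 0.161 * V / A
Numerator: 0.161 * 1664.4 = 267.9684
RT60 = 267.9684 / 91.8 = 2.919

2.919 s


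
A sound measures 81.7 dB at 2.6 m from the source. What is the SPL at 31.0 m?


Given values:
  SPL1 = 81.7 dB, r1 = 2.6 m, r2 = 31.0 m
Formula: SPL2 = SPL1 - 20 * log10(r2 / r1)
Compute ratio: r2 / r1 = 31.0 / 2.6 = 11.9231
Compute log10: log10(11.9231) = 1.076389
Compute drop: 20 * 1.076389 = 21.5278
SPL2 = 81.7 - 21.5278 = 60.17

60.17 dB


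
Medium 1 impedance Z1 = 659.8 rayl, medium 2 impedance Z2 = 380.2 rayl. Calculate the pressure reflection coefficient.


Given values:
  Z1 = 659.8 rayl, Z2 = 380.2 rayl
Formula: R = (Z2 - Z1) / (Z2 + Z1)
Numerator: Z2 - Z1 = 380.2 - 659.8 = -279.6
Denominator: Z2 + Z1 = 380.2 + 659.8 = 1040.0
R = -279.6 / 1040.0 = -0.2688

-0.2688


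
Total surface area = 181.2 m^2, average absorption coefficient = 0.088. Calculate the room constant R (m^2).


Given values:
  S = 181.2 m^2, alpha = 0.088
Formula: R = S * alpha / (1 - alpha)
Numerator: 181.2 * 0.088 = 15.9456
Denominator: 1 - 0.088 = 0.912
R = 15.9456 / 0.912 = 17.48

17.48 m^2


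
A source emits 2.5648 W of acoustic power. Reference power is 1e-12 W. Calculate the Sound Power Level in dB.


Given values:
  W = 2.5648 W
  W_ref = 1e-12 W
Formula: SWL = 10 * log10(W / W_ref)
Compute ratio: W / W_ref = 2564800000000
Compute log10: log10(2564800000000) = 12.409054
Multiply: SWL = 10 * 12.409054 = 124.09

124.09 dB


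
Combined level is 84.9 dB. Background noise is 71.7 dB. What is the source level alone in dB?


Given values:
  L_total = 84.9 dB, L_bg = 71.7 dB
Formula: L_source = 10 * log10(10^(L_total/10) - 10^(L_bg/10))
Convert to linear:
  10^(84.9/10) = 309029543.2514
  10^(71.7/10) = 14791083.8817
Difference: 309029543.2514 - 14791083.8817 = 294238459.3697
L_source = 10 * log10(294238459.3697) = 84.69

84.69 dB


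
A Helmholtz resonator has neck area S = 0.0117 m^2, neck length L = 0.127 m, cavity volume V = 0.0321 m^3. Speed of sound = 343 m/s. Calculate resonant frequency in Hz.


Given values:
  S = 0.0117 m^2, L = 0.127 m, V = 0.0321 m^3, c = 343 m/s
Formula: f = (c / (2*pi)) * sqrt(S / (V * L))
Compute V * L = 0.0321 * 0.127 = 0.0040767
Compute S / (V * L) = 0.0117 / 0.0040767 = 2.87
Compute sqrt(2.87) = 1.694107
Compute c / (2*pi) = 343 / 6.283185 = 54.590148
f = 54.590148 * 1.694107 = 92.48

92.48 Hz


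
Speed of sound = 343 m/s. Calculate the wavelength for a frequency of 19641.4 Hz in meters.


Given values:
  c = 343 m/s, f = 19641.4 Hz
Formula: lambda = c / f
lambda = 343 / 19641.4
lambda = 0.0175

0.0175 m


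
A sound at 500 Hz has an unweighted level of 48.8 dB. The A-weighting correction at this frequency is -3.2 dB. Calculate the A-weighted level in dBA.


Given values:
  SPL = 48.8 dB
  A-weighting at 500 Hz = -3.2 dB
Formula: L_A = SPL + A_weight
L_A = 48.8 + (-3.2)
L_A = 45.6

45.6 dBA


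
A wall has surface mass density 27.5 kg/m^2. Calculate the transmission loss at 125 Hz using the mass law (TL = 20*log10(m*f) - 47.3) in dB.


Given values:
  m = 27.5 kg/m^2, f = 125 Hz
Formula: TL = 20 * log10(m * f) - 47.3
Compute m * f = 27.5 * 125 = 3437.5
Compute log10(3437.5) = 3.536243
Compute 20 * 3.536243 = 70.7249
TL = 70.7249 - 47.3 = 23.42

23.42 dB


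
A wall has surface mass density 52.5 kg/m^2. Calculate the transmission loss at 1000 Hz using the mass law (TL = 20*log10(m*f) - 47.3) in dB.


Given values:
  m = 52.5 kg/m^2, f = 1000 Hz
Formula: TL = 20 * log10(m * f) - 47.3
Compute m * f = 52.5 * 1000 = 52500.0
Compute log10(52500.0) = 4.720159
Compute 20 * 4.720159 = 94.4032
TL = 94.4032 - 47.3 = 47.1

47.1 dB


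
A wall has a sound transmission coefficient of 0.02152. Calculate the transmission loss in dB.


Given values:
  tau = 0.02152
Formula: TL = 10 * log10(1 / tau)
Compute 1 / tau = 1 / 0.02152 = 46.4684
Compute log10(46.4684) = 1.667158
TL = 10 * 1.667158 = 16.67

16.67 dB


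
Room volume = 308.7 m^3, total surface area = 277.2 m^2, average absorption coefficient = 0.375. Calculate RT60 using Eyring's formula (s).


Given values:
  V = 308.7 m^3, S = 277.2 m^2, alpha = 0.375
Formula: RT60 = 0.161 * V / (-S * ln(1 - alpha))
Compute ln(1 - 0.375) = ln(0.625) = -0.470004
Denominator: -277.2 * -0.470004 = 130.2851
Numerator: 0.161 * 308.7 = 49.7007
RT60 = 49.7007 / 130.2851 = 0.381

0.381 s


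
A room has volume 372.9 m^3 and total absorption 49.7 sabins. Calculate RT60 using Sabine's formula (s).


Given values:
  V = 372.9 m^3
  A = 49.7 sabins
Formula: RT60 = 0.161 * V / A
Numerator: 0.161 * 372.9 = 60.0369
RT60 = 60.0369 / 49.7 = 1.208

1.208 s


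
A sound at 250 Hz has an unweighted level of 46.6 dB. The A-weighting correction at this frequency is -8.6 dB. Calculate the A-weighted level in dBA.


Given values:
  SPL = 46.6 dB
  A-weighting at 250 Hz = -8.6 dB
Formula: L_A = SPL + A_weight
L_A = 46.6 + (-8.6)
L_A = 38.0

38.0 dBA


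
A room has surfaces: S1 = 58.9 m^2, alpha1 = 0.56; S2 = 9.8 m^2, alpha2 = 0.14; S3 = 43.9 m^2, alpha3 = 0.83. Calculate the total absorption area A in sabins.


Given surfaces:
  Surface 1: 58.9 * 0.56 = 32.984
  Surface 2: 9.8 * 0.14 = 1.372
  Surface 3: 43.9 * 0.83 = 36.437
Formula: A = sum(Si * alpha_i)
A = 32.984 + 1.372 + 36.437
A = 70.79

70.79 sabins


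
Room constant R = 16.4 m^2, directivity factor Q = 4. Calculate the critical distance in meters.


Given values:
  R = 16.4 m^2, Q = 4
Formula: d_c = 0.141 * sqrt(Q * R)
Compute Q * R = 4 * 16.4 = 65.6
Compute sqrt(65.6) = 8.0994
d_c = 0.141 * 8.0994 = 1.142

1.142 m


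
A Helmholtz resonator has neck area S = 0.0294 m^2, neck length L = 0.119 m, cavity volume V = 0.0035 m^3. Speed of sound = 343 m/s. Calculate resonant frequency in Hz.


Given values:
  S = 0.0294 m^2, L = 0.119 m, V = 0.0035 m^3, c = 343 m/s
Formula: f = (c / (2*pi)) * sqrt(S / (V * L))
Compute V * L = 0.0035 * 0.119 = 0.0004165
Compute S / (V * L) = 0.0294 / 0.0004165 = 70.5882
Compute sqrt(70.5882) = 8.401678
Compute c / (2*pi) = 343 / 6.283185 = 54.590148
f = 54.590148 * 8.401678 = 458.65

458.65 Hz


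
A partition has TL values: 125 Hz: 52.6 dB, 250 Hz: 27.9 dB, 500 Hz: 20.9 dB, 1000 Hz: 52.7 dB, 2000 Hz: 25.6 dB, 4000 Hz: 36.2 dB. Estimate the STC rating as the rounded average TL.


Given TL values at each frequency:
  125 Hz: 52.6 dB
  250 Hz: 27.9 dB
  500 Hz: 20.9 dB
  1000 Hz: 52.7 dB
  2000 Hz: 25.6 dB
  4000 Hz: 36.2 dB
Formula: STC ~ round(average of TL values)
Sum = 52.6 + 27.9 + 20.9 + 52.7 + 25.6 + 36.2 = 215.9
Average = 215.9 / 6 = 35.98
Rounded: 36

36


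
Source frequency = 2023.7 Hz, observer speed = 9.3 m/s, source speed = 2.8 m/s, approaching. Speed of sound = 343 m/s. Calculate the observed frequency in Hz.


Given values:
  f_s = 2023.7 Hz, v_o = 9.3 m/s, v_s = 2.8 m/s
  Direction: approaching
Formula: f_o = f_s * (c + v_o) / (c - v_s)
Numerator: c + v_o = 343 + 9.3 = 352.3
Denominator: c - v_s = 343 - 2.8 = 340.2
f_o = 2023.7 * 352.3 / 340.2 = 2095.68

2095.68 Hz


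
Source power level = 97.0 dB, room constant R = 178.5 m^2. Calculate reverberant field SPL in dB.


Given values:
  Lw = 97.0 dB, R = 178.5 m^2
Formula: SPL = Lw + 10 * log10(4 / R)
Compute 4 / R = 4 / 178.5 = 0.022409
Compute 10 * log10(0.022409) = -16.4958
SPL = 97.0 + (-16.4958) = 80.5

80.5 dB


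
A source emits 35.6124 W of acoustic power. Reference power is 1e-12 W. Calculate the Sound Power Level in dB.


Given values:
  W = 35.6124 W
  W_ref = 1e-12 W
Formula: SWL = 10 * log10(W / W_ref)
Compute ratio: W / W_ref = 35612400000000
Compute log10: log10(35612400000000) = 13.551601
Multiply: SWL = 10 * 13.551601 = 135.52

135.52 dB


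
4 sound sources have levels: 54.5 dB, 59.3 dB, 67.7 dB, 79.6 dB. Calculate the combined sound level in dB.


Formula: L_total = 10 * log10( sum(10^(Li/10)) )
  Source 1: 10^(54.5/10) = 281838.2931
  Source 2: 10^(59.3/10) = 851138.0382
  Source 3: 10^(67.7/10) = 5888436.5536
  Source 4: 10^(79.6/10) = 91201083.9356
Sum of linear values = 98222496.8205
L_total = 10 * log10(98222496.8205) = 79.92

79.92 dB


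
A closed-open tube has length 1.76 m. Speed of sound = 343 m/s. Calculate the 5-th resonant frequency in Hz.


Given values:
  Tube type: closed-open, L = 1.76 m, c = 343 m/s, n = 5
Formula: f_n = (2n - 1) * c / (4 * L)
Compute 2n - 1 = 2*5 - 1 = 9
Compute 4 * L = 4 * 1.76 = 7.04
f = 9 * 343 / 7.04
f = 438.49

438.49 Hz


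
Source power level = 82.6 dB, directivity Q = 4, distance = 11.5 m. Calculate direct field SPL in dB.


Given values:
  Lw = 82.6 dB, Q = 4, r = 11.5 m
Formula: SPL = Lw + 10 * log10(Q / (4 * pi * r^2))
Compute 4 * pi * r^2 = 4 * pi * 11.5^2 = 1661.9025
Compute Q / denom = 4 / 1661.9025 = 0.00240688
Compute 10 * log10(0.00240688) = -26.1855
SPL = 82.6 + (-26.1855) = 56.41

56.41 dB


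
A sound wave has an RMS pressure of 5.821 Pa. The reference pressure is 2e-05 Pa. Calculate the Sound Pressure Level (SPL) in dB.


Given values:
  p = 5.821 Pa
  p_ref = 2e-05 Pa
Formula: SPL = 20 * log10(p / p_ref)
Compute ratio: p / p_ref = 5.821 / 2e-05 = 291050
Compute log10: log10(291050) = 5.463968
Multiply: SPL = 20 * 5.463968 = 109.28

109.28 dB


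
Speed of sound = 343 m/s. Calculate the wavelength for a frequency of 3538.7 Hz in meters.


Given values:
  c = 343 m/s, f = 3538.7 Hz
Formula: lambda = c / f
lambda = 343 / 3538.7
lambda = 0.0969

0.0969 m


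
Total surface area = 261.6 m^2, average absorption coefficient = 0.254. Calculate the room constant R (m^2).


Given values:
  S = 261.6 m^2, alpha = 0.254
Formula: R = S * alpha / (1 - alpha)
Numerator: 261.6 * 0.254 = 66.4464
Denominator: 1 - 0.254 = 0.746
R = 66.4464 / 0.746 = 89.07

89.07 m^2


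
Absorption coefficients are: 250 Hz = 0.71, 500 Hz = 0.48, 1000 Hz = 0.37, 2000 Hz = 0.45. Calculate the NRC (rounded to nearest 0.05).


Given values:
  a_250 = 0.71, a_500 = 0.48
  a_1000 = 0.37, a_2000 = 0.45
Formula: NRC = (a250 + a500 + a1000 + a2000) / 4
Sum = 0.71 + 0.48 + 0.37 + 0.45 = 2.01
NRC = 2.01 / 4 = 0.5025
Rounded to nearest 0.05: 0.5

0.5


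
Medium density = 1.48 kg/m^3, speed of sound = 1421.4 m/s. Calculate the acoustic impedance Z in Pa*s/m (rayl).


Given values:
  rho = 1.48 kg/m^3
  c = 1421.4 m/s
Formula: Z = rho * c
Z = 1.48 * 1421.4
Z = 2103.67

2103.67 rayl


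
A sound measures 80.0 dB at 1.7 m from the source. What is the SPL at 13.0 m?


Given values:
  SPL1 = 80.0 dB, r1 = 1.7 m, r2 = 13.0 m
Formula: SPL2 = SPL1 - 20 * log10(r2 / r1)
Compute ratio: r2 / r1 = 13.0 / 1.7 = 7.6471
Compute log10: log10(7.6471) = 0.883497
Compute drop: 20 * 0.883497 = 17.6699
SPL2 = 80.0 - 17.6699 = 62.33

62.33 dB


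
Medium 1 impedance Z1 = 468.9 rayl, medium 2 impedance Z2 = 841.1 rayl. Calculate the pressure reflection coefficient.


Given values:
  Z1 = 468.9 rayl, Z2 = 841.1 rayl
Formula: R = (Z2 - Z1) / (Z2 + Z1)
Numerator: Z2 - Z1 = 841.1 - 468.9 = 372.2
Denominator: Z2 + Z1 = 841.1 + 468.9 = 1310.0
R = 372.2 / 1310.0 = 0.2841

0.2841


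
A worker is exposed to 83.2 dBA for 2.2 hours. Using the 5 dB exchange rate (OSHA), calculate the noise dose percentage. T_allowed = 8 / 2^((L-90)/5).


Given values:
  L = 83.2 dBA, T = 2.2 hours
Formula: T_allowed = 8 / 2^((L - 90) / 5)
Compute exponent: (83.2 - 90) / 5 = -1.36
Compute 2^(-1.36) = 0.389582
T_allowed = 8 / 0.389582 = 20.53483 hours
Dose = (T / T_allowed) * 100
Dose = (2.2 / 20.53483) * 100 = 10.71

10.71 %


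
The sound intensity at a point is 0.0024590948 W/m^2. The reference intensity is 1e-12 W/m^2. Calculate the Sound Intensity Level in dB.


Given values:
  I = 0.0024590948 W/m^2
  I_ref = 1e-12 W/m^2
Formula: SIL = 10 * log10(I / I_ref)
Compute ratio: I / I_ref = 2459094800
Compute log10: log10(2459094800) = 9.390775
Multiply: SIL = 10 * 9.390775 = 93.91

93.91 dB


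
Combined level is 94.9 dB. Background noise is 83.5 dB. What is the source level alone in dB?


Given values:
  L_total = 94.9 dB, L_bg = 83.5 dB
Formula: L_source = 10 * log10(10^(L_total/10) - 10^(L_bg/10))
Convert to linear:
  10^(94.9/10) = 3090295432.5136
  10^(83.5/10) = 223872113.8568
Difference: 3090295432.5136 - 223872113.8568 = 2866423318.6568
L_source = 10 * log10(2866423318.6568) = 94.57

94.57 dB


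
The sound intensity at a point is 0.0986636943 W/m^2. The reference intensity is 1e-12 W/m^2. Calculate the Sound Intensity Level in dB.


Given values:
  I = 0.0986636943 W/m^2
  I_ref = 1e-12 W/m^2
Formula: SIL = 10 * log10(I / I_ref)
Compute ratio: I / I_ref = 98663694300
Compute log10: log10(98663694300) = 10.994157
Multiply: SIL = 10 * 10.994157 = 109.94

109.94 dB


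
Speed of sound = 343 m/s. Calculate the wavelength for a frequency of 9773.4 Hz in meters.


Given values:
  c = 343 m/s, f = 9773.4 Hz
Formula: lambda = c / f
lambda = 343 / 9773.4
lambda = 0.0351

0.0351 m


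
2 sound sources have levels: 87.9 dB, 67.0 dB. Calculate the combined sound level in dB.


Formula: L_total = 10 * log10( sum(10^(Li/10)) )
  Source 1: 10^(87.9/10) = 616595001.8615
  Source 2: 10^(67.0/10) = 5011872.3363
Sum of linear values = 621606874.1978
L_total = 10 * log10(621606874.1978) = 87.94

87.94 dB


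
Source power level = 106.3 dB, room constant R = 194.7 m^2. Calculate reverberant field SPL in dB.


Given values:
  Lw = 106.3 dB, R = 194.7 m^2
Formula: SPL = Lw + 10 * log10(4 / R)
Compute 4 / R = 4 / 194.7 = 0.020544
Compute 10 * log10(0.020544) = -16.8731
SPL = 106.3 + (-16.8731) = 89.43

89.43 dB


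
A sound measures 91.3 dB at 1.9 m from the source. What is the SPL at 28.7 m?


Given values:
  SPL1 = 91.3 dB, r1 = 1.9 m, r2 = 28.7 m
Formula: SPL2 = SPL1 - 20 * log10(r2 / r1)
Compute ratio: r2 / r1 = 28.7 / 1.9 = 15.1053
Compute log10: log10(15.1053) = 1.179129
Compute drop: 20 * 1.179129 = 23.5826
SPL2 = 91.3 - 23.5826 = 67.72

67.72 dB


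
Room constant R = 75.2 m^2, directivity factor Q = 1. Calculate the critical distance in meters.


Given values:
  R = 75.2 m^2, Q = 1
Formula: d_c = 0.141 * sqrt(Q * R)
Compute Q * R = 1 * 75.2 = 75.2
Compute sqrt(75.2) = 8.6718
d_c = 0.141 * 8.6718 = 1.223

1.223 m


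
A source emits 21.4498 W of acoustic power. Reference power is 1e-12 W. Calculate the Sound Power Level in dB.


Given values:
  W = 21.4498 W
  W_ref = 1e-12 W
Formula: SWL = 10 * log10(W / W_ref)
Compute ratio: W / W_ref = 21449800000000
Compute log10: log10(21449800000000) = 13.331423
Multiply: SWL = 10 * 13.331423 = 133.31

133.31 dB


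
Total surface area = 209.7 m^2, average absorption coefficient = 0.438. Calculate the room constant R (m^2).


Given values:
  S = 209.7 m^2, alpha = 0.438
Formula: R = S * alpha / (1 - alpha)
Numerator: 209.7 * 0.438 = 91.8486
Denominator: 1 - 0.438 = 0.562
R = 91.8486 / 0.562 = 163.43

163.43 m^2


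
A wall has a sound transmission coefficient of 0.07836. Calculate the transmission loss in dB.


Given values:
  tau = 0.07836
Formula: TL = 10 * log10(1 / tau)
Compute 1 / tau = 1 / 0.07836 = 12.7616
Compute log10(12.7616) = 1.105905
TL = 10 * 1.105905 = 11.06

11.06 dB


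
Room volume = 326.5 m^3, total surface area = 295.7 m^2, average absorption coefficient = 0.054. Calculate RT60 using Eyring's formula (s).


Given values:
  V = 326.5 m^3, S = 295.7 m^2, alpha = 0.054
Formula: RT60 = 0.161 * V / (-S * ln(1 - alpha))
Compute ln(1 - 0.054) = ln(0.946) = -0.055513
Denominator: -295.7 * -0.055513 = 16.4152
Numerator: 0.161 * 326.5 = 52.5665
RT60 = 52.5665 / 16.4152 = 3.202

3.202 s


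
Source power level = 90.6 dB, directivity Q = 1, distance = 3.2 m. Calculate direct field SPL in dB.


Given values:
  Lw = 90.6 dB, Q = 1, r = 3.2 m
Formula: SPL = Lw + 10 * log10(Q / (4 * pi * r^2))
Compute 4 * pi * r^2 = 4 * pi * 3.2^2 = 128.6796
Compute Q / denom = 1 / 128.6796 = 0.00777124
Compute 10 * log10(0.00777124) = -21.0951
SPL = 90.6 + (-21.0951) = 69.5

69.5 dB


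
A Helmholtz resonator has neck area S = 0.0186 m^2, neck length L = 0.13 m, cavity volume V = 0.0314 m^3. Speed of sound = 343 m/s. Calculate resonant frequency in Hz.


Given values:
  S = 0.0186 m^2, L = 0.13 m, V = 0.0314 m^3, c = 343 m/s
Formula: f = (c / (2*pi)) * sqrt(S / (V * L))
Compute V * L = 0.0314 * 0.13 = 0.004082
Compute S / (V * L) = 0.0186 / 0.004082 = 4.5566
Compute sqrt(4.5566) = 2.134619
Compute c / (2*pi) = 343 / 6.283185 = 54.590148
f = 54.590148 * 2.134619 = 116.53

116.53 Hz


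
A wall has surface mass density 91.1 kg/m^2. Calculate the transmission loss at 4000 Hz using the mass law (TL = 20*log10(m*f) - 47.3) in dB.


Given values:
  m = 91.1 kg/m^2, f = 4000 Hz
Formula: TL = 20 * log10(m * f) - 47.3
Compute m * f = 91.1 * 4000 = 364400.0
Compute log10(364400.0) = 5.561578
Compute 20 * 5.561578 = 111.2316
TL = 111.2316 - 47.3 = 63.93

63.93 dB


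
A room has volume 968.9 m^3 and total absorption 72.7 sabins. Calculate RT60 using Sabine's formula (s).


Given values:
  V = 968.9 m^3
  A = 72.7 sabins
Formula: RT60 = 0.161 * V / A
Numerator: 0.161 * 968.9 = 155.9929
RT60 = 155.9929 / 72.7 = 2.146

2.146 s


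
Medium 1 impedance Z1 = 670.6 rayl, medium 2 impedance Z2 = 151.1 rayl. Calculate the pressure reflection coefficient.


Given values:
  Z1 = 670.6 rayl, Z2 = 151.1 rayl
Formula: R = (Z2 - Z1) / (Z2 + Z1)
Numerator: Z2 - Z1 = 151.1 - 670.6 = -519.5
Denominator: Z2 + Z1 = 151.1 + 670.6 = 821.7
R = -519.5 / 821.7 = -0.6322

-0.6322


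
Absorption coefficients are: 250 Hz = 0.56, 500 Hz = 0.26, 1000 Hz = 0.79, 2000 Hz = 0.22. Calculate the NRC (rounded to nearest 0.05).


Given values:
  a_250 = 0.56, a_500 = 0.26
  a_1000 = 0.79, a_2000 = 0.22
Formula: NRC = (a250 + a500 + a1000 + a2000) / 4
Sum = 0.56 + 0.26 + 0.79 + 0.22 = 1.83
NRC = 1.83 / 4 = 0.4575
Rounded to nearest 0.05: 0.45

0.45


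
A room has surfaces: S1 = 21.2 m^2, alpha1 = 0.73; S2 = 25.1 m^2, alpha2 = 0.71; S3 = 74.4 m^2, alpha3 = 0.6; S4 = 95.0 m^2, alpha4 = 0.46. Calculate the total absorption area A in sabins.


Given surfaces:
  Surface 1: 21.2 * 0.73 = 15.476
  Surface 2: 25.1 * 0.71 = 17.821
  Surface 3: 74.4 * 0.6 = 44.64
  Surface 4: 95.0 * 0.46 = 43.7
Formula: A = sum(Si * alpha_i)
A = 15.476 + 17.821 + 44.64 + 43.7
A = 121.64

121.64 sabins


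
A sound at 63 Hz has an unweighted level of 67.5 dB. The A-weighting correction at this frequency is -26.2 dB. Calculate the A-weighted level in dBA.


Given values:
  SPL = 67.5 dB
  A-weighting at 63 Hz = -26.2 dB
Formula: L_A = SPL + A_weight
L_A = 67.5 + (-26.2)
L_A = 41.3

41.3 dBA


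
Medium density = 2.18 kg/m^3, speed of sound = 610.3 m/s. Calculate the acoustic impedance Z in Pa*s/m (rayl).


Given values:
  rho = 2.18 kg/m^3
  c = 610.3 m/s
Formula: Z = rho * c
Z = 2.18 * 610.3
Z = 1330.45

1330.45 rayl


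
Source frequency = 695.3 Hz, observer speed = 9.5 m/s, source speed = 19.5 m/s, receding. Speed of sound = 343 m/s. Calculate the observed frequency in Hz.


Given values:
  f_s = 695.3 Hz, v_o = 9.5 m/s, v_s = 19.5 m/s
  Direction: receding
Formula: f_o = f_s * (c - v_o) / (c + v_s)
Numerator: c - v_o = 343 - 9.5 = 333.5
Denominator: c + v_s = 343 + 19.5 = 362.5
f_o = 695.3 * 333.5 / 362.5 = 639.68

639.68 Hz


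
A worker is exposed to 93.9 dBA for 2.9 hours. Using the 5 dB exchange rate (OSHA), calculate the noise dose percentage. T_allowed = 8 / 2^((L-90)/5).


Given values:
  L = 93.9 dBA, T = 2.9 hours
Formula: T_allowed = 8 / 2^((L - 90) / 5)
Compute exponent: (93.9 - 90) / 5 = 0.78
Compute 2^(0.78) = 1.717131
T_allowed = 8 / 1.717131 = 4.658934 hours
Dose = (T / T_allowed) * 100
Dose = (2.9 / 4.658934) * 100 = 62.25

62.25 %


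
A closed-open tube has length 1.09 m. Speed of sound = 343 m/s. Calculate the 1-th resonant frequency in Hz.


Given values:
  Tube type: closed-open, L = 1.09 m, c = 343 m/s, n = 1
Formula: f_n = (2n - 1) * c / (4 * L)
Compute 2n - 1 = 2*1 - 1 = 1
Compute 4 * L = 4 * 1.09 = 4.36
f = 1 * 343 / 4.36
f = 78.67

78.67 Hz


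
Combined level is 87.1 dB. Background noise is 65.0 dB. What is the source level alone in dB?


Given values:
  L_total = 87.1 dB, L_bg = 65.0 dB
Formula: L_source = 10 * log10(10^(L_total/10) - 10^(L_bg/10))
Convert to linear:
  10^(87.1/10) = 512861383.9914
  10^(65.0/10) = 3162277.6602
Difference: 512861383.9914 - 3162277.6602 = 509699106.3312
L_source = 10 * log10(509699106.3312) = 87.07

87.07 dB


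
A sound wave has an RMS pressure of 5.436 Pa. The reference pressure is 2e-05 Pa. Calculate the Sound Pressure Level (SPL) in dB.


Given values:
  p = 5.436 Pa
  p_ref = 2e-05 Pa
Formula: SPL = 20 * log10(p / p_ref)
Compute ratio: p / p_ref = 5.436 / 2e-05 = 271800
Compute log10: log10(271800) = 5.434249
Multiply: SPL = 20 * 5.434249 = 108.68

108.68 dB


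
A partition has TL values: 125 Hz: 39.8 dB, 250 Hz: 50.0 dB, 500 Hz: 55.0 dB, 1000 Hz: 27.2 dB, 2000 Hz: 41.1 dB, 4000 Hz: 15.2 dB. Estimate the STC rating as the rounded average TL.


Given TL values at each frequency:
  125 Hz: 39.8 dB
  250 Hz: 50.0 dB
  500 Hz: 55.0 dB
  1000 Hz: 27.2 dB
  2000 Hz: 41.1 dB
  4000 Hz: 15.2 dB
Formula: STC ~ round(average of TL values)
Sum = 39.8 + 50.0 + 55.0 + 27.2 + 41.1 + 15.2 = 228.3
Average = 228.3 / 6 = 38.05
Rounded: 38

38


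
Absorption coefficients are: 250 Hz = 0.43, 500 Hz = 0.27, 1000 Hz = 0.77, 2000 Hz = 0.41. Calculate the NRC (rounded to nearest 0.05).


Given values:
  a_250 = 0.43, a_500 = 0.27
  a_1000 = 0.77, a_2000 = 0.41
Formula: NRC = (a250 + a500 + a1000 + a2000) / 4
Sum = 0.43 + 0.27 + 0.77 + 0.41 = 1.88
NRC = 1.88 / 4 = 0.47
Rounded to nearest 0.05: 0.45

0.45


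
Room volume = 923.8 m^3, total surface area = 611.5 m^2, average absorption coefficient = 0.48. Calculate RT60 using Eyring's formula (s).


Given values:
  V = 923.8 m^3, S = 611.5 m^2, alpha = 0.48
Formula: RT60 = 0.161 * V / (-S * ln(1 - alpha))
Compute ln(1 - 0.48) = ln(0.52) = -0.653926
Denominator: -611.5 * -0.653926 = 399.8757
Numerator: 0.161 * 923.8 = 148.7318
RT60 = 148.7318 / 399.8757 = 0.372

0.372 s


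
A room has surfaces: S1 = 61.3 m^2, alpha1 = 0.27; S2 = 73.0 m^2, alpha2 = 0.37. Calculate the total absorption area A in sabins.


Given surfaces:
  Surface 1: 61.3 * 0.27 = 16.551
  Surface 2: 73.0 * 0.37 = 27.01
Formula: A = sum(Si * alpha_i)
A = 16.551 + 27.01
A = 43.56

43.56 sabins


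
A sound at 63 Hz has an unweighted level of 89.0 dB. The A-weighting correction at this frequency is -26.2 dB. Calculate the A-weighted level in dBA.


Given values:
  SPL = 89.0 dB
  A-weighting at 63 Hz = -26.2 dB
Formula: L_A = SPL + A_weight
L_A = 89.0 + (-26.2)
L_A = 62.8

62.8 dBA


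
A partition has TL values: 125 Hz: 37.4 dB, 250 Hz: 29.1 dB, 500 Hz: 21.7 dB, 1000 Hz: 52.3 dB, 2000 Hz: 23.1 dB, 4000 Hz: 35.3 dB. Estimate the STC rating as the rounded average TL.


Given TL values at each frequency:
  125 Hz: 37.4 dB
  250 Hz: 29.1 dB
  500 Hz: 21.7 dB
  1000 Hz: 52.3 dB
  2000 Hz: 23.1 dB
  4000 Hz: 35.3 dB
Formula: STC ~ round(average of TL values)
Sum = 37.4 + 29.1 + 21.7 + 52.3 + 23.1 + 35.3 = 198.9
Average = 198.9 / 6 = 33.15
Rounded: 33

33


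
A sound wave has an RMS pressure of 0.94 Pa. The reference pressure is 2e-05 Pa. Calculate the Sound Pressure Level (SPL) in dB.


Given values:
  p = 0.94 Pa
  p_ref = 2e-05 Pa
Formula: SPL = 20 * log10(p / p_ref)
Compute ratio: p / p_ref = 0.94 / 2e-05 = 47000
Compute log10: log10(47000) = 4.672098
Multiply: SPL = 20 * 4.672098 = 93.44

93.44 dB


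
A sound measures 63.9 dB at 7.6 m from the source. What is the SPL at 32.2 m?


Given values:
  SPL1 = 63.9 dB, r1 = 7.6 m, r2 = 32.2 m
Formula: SPL2 = SPL1 - 20 * log10(r2 / r1)
Compute ratio: r2 / r1 = 32.2 / 7.6 = 4.2368
Compute log10: log10(4.2368) = 0.627038
Compute drop: 20 * 0.627038 = 12.5408
SPL2 = 63.9 - 12.5408 = 51.36

51.36 dB


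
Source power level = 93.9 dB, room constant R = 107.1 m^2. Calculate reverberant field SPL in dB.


Given values:
  Lw = 93.9 dB, R = 107.1 m^2
Formula: SPL = Lw + 10 * log10(4 / R)
Compute 4 / R = 4 / 107.1 = 0.037348
Compute 10 * log10(0.037348) = -14.2773
SPL = 93.9 + (-14.2773) = 79.62

79.62 dB


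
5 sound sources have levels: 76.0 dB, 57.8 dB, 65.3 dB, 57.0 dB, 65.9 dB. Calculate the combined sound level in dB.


Formula: L_total = 10 * log10( sum(10^(Li/10)) )
  Source 1: 10^(76.0/10) = 39810717.0553
  Source 2: 10^(57.8/10) = 602559.5861
  Source 3: 10^(65.3/10) = 3388441.5614
  Source 4: 10^(57.0/10) = 501187.2336
  Source 5: 10^(65.9/10) = 3890451.4499
Sum of linear values = 48193356.8863
L_total = 10 * log10(48193356.8863) = 76.83

76.83 dB


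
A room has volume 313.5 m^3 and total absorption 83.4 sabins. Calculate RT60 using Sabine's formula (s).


Given values:
  V = 313.5 m^3
  A = 83.4 sabins
Formula: RT60 = 0.161 * V / A
Numerator: 0.161 * 313.5 = 50.4735
RT60 = 50.4735 / 83.4 = 0.605

0.605 s


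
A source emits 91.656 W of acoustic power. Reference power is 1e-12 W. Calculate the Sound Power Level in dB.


Given values:
  W = 91.656 W
  W_ref = 1e-12 W
Formula: SWL = 10 * log10(W / W_ref)
Compute ratio: W / W_ref = 91656000000000
Compute log10: log10(91656000000000) = 13.962161
Multiply: SWL = 10 * 13.962161 = 139.62

139.62 dB


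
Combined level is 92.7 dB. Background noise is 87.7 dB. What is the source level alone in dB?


Given values:
  L_total = 92.7 dB, L_bg = 87.7 dB
Formula: L_source = 10 * log10(10^(L_total/10) - 10^(L_bg/10))
Convert to linear:
  10^(92.7/10) = 1862087136.6629
  10^(87.7/10) = 588843655.3556
Difference: 1862087136.6629 - 588843655.3556 = 1273243481.3073
L_source = 10 * log10(1273243481.3073) = 91.05

91.05 dB


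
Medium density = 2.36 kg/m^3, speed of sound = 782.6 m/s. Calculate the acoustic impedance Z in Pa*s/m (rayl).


Given values:
  rho = 2.36 kg/m^3
  c = 782.6 m/s
Formula: Z = rho * c
Z = 2.36 * 782.6
Z = 1846.94

1846.94 rayl


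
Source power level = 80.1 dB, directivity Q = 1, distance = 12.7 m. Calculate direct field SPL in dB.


Given values:
  Lw = 80.1 dB, Q = 1, r = 12.7 m
Formula: SPL = Lw + 10 * log10(Q / (4 * pi * r^2))
Compute 4 * pi * r^2 = 4 * pi * 12.7^2 = 2026.8299
Compute Q / denom = 1 / 2026.8299 = 0.00049338
Compute 10 * log10(0.00049338) = -33.0682
SPL = 80.1 + (-33.0682) = 47.03

47.03 dB


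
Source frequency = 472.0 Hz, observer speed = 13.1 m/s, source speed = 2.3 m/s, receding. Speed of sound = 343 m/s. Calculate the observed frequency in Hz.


Given values:
  f_s = 472.0 Hz, v_o = 13.1 m/s, v_s = 2.3 m/s
  Direction: receding
Formula: f_o = f_s * (c - v_o) / (c + v_s)
Numerator: c - v_o = 343 - 13.1 = 329.9
Denominator: c + v_s = 343 + 2.3 = 345.3
f_o = 472.0 * 329.9 / 345.3 = 450.95

450.95 Hz


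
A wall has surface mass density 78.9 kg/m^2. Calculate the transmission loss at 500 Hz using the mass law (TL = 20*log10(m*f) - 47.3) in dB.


Given values:
  m = 78.9 kg/m^2, f = 500 Hz
Formula: TL = 20 * log10(m * f) - 47.3
Compute m * f = 78.9 * 500 = 39450.0
Compute log10(39450.0) = 4.596047
Compute 20 * 4.596047 = 91.9209
TL = 91.9209 - 47.3 = 44.62

44.62 dB


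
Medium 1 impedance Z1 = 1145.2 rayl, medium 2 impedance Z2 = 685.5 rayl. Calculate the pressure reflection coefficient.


Given values:
  Z1 = 1145.2 rayl, Z2 = 685.5 rayl
Formula: R = (Z2 - Z1) / (Z2 + Z1)
Numerator: Z2 - Z1 = 685.5 - 1145.2 = -459.7
Denominator: Z2 + Z1 = 685.5 + 1145.2 = 1830.7
R = -459.7 / 1830.7 = -0.2511

-0.2511


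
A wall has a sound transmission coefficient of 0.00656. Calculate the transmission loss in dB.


Given values:
  tau = 0.00656
Formula: TL = 10 * log10(1 / tau)
Compute 1 / tau = 1 / 0.00656 = 152.439
Compute log10(152.439) = 2.183096
TL = 10 * 2.183096 = 21.83

21.83 dB


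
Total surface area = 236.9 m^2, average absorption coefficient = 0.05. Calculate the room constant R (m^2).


Given values:
  S = 236.9 m^2, alpha = 0.05
Formula: R = S * alpha / (1 - alpha)
Numerator: 236.9 * 0.05 = 11.845
Denominator: 1 - 0.05 = 0.95
R = 11.845 / 0.95 = 12.47

12.47 m^2


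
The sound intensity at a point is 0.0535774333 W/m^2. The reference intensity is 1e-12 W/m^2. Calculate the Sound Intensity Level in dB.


Given values:
  I = 0.0535774333 W/m^2
  I_ref = 1e-12 W/m^2
Formula: SIL = 10 * log10(I / I_ref)
Compute ratio: I / I_ref = 53577433300
Compute log10: log10(53577433300) = 10.728982
Multiply: SIL = 10 * 10.728982 = 107.29

107.29 dB


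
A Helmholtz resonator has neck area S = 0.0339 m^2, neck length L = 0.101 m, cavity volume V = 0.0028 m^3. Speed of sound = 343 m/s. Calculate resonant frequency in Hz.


Given values:
  S = 0.0339 m^2, L = 0.101 m, V = 0.0028 m^3, c = 343 m/s
Formula: f = (c / (2*pi)) * sqrt(S / (V * L))
Compute V * L = 0.0028 * 0.101 = 0.0002828
Compute S / (V * L) = 0.0339 / 0.0002828 = 119.8727
Compute sqrt(119.8727) = 10.948639
Compute c / (2*pi) = 343 / 6.283185 = 54.590148
f = 54.590148 * 10.948639 = 597.69

597.69 Hz


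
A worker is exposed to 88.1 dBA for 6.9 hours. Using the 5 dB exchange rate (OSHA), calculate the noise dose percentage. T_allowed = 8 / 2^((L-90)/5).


Given values:
  L = 88.1 dBA, T = 6.9 hours
Formula: T_allowed = 8 / 2^((L - 90) / 5)
Compute exponent: (88.1 - 90) / 5 = -0.38
Compute 2^(-0.38) = 0.768438
T_allowed = 8 / 0.768438 = 10.410729 hours
Dose = (T / T_allowed) * 100
Dose = (6.9 / 10.410729) * 100 = 66.28

66.28 %


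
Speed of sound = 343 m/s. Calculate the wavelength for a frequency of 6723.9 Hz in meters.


Given values:
  c = 343 m/s, f = 6723.9 Hz
Formula: lambda = c / f
lambda = 343 / 6723.9
lambda = 0.051

0.051 m


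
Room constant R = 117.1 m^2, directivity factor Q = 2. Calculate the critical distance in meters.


Given values:
  R = 117.1 m^2, Q = 2
Formula: d_c = 0.141 * sqrt(Q * R)
Compute Q * R = 2 * 117.1 = 234.2
Compute sqrt(234.2) = 15.3036
d_c = 0.141 * 15.3036 = 2.158

2.158 m


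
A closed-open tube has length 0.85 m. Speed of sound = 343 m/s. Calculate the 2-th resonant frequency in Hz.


Given values:
  Tube type: closed-open, L = 0.85 m, c = 343 m/s, n = 2
Formula: f_n = (2n - 1) * c / (4 * L)
Compute 2n - 1 = 2*2 - 1 = 3
Compute 4 * L = 4 * 0.85 = 3.4
f = 3 * 343 / 3.4
f = 302.65

302.65 Hz


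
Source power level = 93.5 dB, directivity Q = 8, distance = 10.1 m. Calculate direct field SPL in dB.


Given values:
  Lw = 93.5 dB, Q = 8, r = 10.1 m
Formula: SPL = Lw + 10 * log10(Q / (4 * pi * r^2))
Compute 4 * pi * r^2 = 4 * pi * 10.1^2 = 1281.8955
Compute Q / denom = 8 / 1281.8955 = 0.00624076
Compute 10 * log10(0.00624076) = -22.0476
SPL = 93.5 + (-22.0476) = 71.45

71.45 dB


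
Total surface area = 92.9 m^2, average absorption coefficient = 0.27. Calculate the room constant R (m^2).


Given values:
  S = 92.9 m^2, alpha = 0.27
Formula: R = S * alpha / (1 - alpha)
Numerator: 92.9 * 0.27 = 25.083
Denominator: 1 - 0.27 = 0.73
R = 25.083 / 0.73 = 34.36

34.36 m^2


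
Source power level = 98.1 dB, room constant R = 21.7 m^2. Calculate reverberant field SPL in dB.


Given values:
  Lw = 98.1 dB, R = 21.7 m^2
Formula: SPL = Lw + 10 * log10(4 / R)
Compute 4 / R = 4 / 21.7 = 0.184332
Compute 10 * log10(0.184332) = -7.344
SPL = 98.1 + (-7.344) = 90.76

90.76 dB


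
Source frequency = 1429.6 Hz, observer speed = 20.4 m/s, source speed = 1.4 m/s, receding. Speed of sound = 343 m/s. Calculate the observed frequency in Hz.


Given values:
  f_s = 1429.6 Hz, v_o = 20.4 m/s, v_s = 1.4 m/s
  Direction: receding
Formula: f_o = f_s * (c - v_o) / (c + v_s)
Numerator: c - v_o = 343 - 20.4 = 322.6
Denominator: c + v_s = 343 + 1.4 = 344.4
f_o = 1429.6 * 322.6 / 344.4 = 1339.11

1339.11 Hz


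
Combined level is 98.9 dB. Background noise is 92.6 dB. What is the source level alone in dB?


Given values:
  L_total = 98.9 dB, L_bg = 92.6 dB
Formula: L_source = 10 * log10(10^(L_total/10) - 10^(L_bg/10))
Convert to linear:
  10^(98.9/10) = 7762471166.2869
  10^(92.6/10) = 1819700858.61
Difference: 7762471166.2869 - 1819700858.61 = 5942770307.6769
L_source = 10 * log10(5942770307.6769) = 97.74

97.74 dB


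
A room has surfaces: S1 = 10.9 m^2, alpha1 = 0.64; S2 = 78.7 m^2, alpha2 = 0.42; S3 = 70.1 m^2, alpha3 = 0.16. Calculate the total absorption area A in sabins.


Given surfaces:
  Surface 1: 10.9 * 0.64 = 6.976
  Surface 2: 78.7 * 0.42 = 33.054
  Surface 3: 70.1 * 0.16 = 11.216
Formula: A = sum(Si * alpha_i)
A = 6.976 + 33.054 + 11.216
A = 51.25

51.25 sabins


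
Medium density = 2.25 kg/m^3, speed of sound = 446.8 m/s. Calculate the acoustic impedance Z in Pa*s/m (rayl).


Given values:
  rho = 2.25 kg/m^3
  c = 446.8 m/s
Formula: Z = rho * c
Z = 2.25 * 446.8
Z = 1005.3

1005.3 rayl


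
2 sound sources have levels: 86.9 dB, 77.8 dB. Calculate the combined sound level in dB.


Formula: L_total = 10 * log10( sum(10^(Li/10)) )
  Source 1: 10^(86.9/10) = 489778819.3684
  Source 2: 10^(77.8/10) = 60255958.6074
Sum of linear values = 550034777.9758
L_total = 10 * log10(550034777.9758) = 87.4

87.4 dB


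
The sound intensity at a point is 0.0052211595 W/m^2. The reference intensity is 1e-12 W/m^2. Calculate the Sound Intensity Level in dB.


Given values:
  I = 0.0052211595 W/m^2
  I_ref = 1e-12 W/m^2
Formula: SIL = 10 * log10(I / I_ref)
Compute ratio: I / I_ref = 5221159500
Compute log10: log10(5221159500) = 9.717767
Multiply: SIL = 10 * 9.717767 = 97.18

97.18 dB


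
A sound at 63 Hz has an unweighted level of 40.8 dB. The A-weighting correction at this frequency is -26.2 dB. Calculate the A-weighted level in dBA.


Given values:
  SPL = 40.8 dB
  A-weighting at 63 Hz = -26.2 dB
Formula: L_A = SPL + A_weight
L_A = 40.8 + (-26.2)
L_A = 14.6

14.6 dBA


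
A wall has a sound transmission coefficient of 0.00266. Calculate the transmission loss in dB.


Given values:
  tau = 0.00266
Formula: TL = 10 * log10(1 / tau)
Compute 1 / tau = 1 / 0.00266 = 375.9398
Compute log10(375.9398) = 2.575118
TL = 10 * 2.575118 = 25.75

25.75 dB


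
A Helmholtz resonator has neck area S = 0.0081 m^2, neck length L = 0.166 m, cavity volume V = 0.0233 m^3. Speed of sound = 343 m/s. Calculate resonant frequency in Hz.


Given values:
  S = 0.0081 m^2, L = 0.166 m, V = 0.0233 m^3, c = 343 m/s
Formula: f = (c / (2*pi)) * sqrt(S / (V * L))
Compute V * L = 0.0233 * 0.166 = 0.0038678
Compute S / (V * L) = 0.0081 / 0.0038678 = 2.0942
Compute sqrt(2.0942) = 1.447135
Compute c / (2*pi) = 343 / 6.283185 = 54.590148
f = 54.590148 * 1.447135 = 79.0

79.0 Hz


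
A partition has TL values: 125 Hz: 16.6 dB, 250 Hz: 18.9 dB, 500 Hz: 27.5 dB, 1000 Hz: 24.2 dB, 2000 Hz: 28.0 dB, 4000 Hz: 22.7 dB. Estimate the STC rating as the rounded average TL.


Given TL values at each frequency:
  125 Hz: 16.6 dB
  250 Hz: 18.9 dB
  500 Hz: 27.5 dB
  1000 Hz: 24.2 dB
  2000 Hz: 28.0 dB
  4000 Hz: 22.7 dB
Formula: STC ~ round(average of TL values)
Sum = 16.6 + 18.9 + 27.5 + 24.2 + 28.0 + 22.7 = 137.9
Average = 137.9 / 6 = 22.98
Rounded: 23

23


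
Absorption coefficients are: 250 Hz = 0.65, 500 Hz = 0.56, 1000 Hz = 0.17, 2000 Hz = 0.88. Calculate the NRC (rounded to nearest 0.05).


Given values:
  a_250 = 0.65, a_500 = 0.56
  a_1000 = 0.17, a_2000 = 0.88
Formula: NRC = (a250 + a500 + a1000 + a2000) / 4
Sum = 0.65 + 0.56 + 0.17 + 0.88 = 2.26
NRC = 2.26 / 4 = 0.565
Rounded to nearest 0.05: 0.55

0.55


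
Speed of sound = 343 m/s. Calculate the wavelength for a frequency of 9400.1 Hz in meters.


Given values:
  c = 343 m/s, f = 9400.1 Hz
Formula: lambda = c / f
lambda = 343 / 9400.1
lambda = 0.0365

0.0365 m


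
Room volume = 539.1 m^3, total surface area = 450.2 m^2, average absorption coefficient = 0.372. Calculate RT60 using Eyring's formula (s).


Given values:
  V = 539.1 m^3, S = 450.2 m^2, alpha = 0.372
Formula: RT60 = 0.161 * V / (-S * ln(1 - alpha))
Compute ln(1 - 0.372) = ln(0.628) = -0.465215
Denominator: -450.2 * -0.465215 = 209.4398
Numerator: 0.161 * 539.1 = 86.7951
RT60 = 86.7951 / 209.4398 = 0.414

0.414 s


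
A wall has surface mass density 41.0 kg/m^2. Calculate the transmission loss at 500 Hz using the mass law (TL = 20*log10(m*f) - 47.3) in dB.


Given values:
  m = 41.0 kg/m^2, f = 500 Hz
Formula: TL = 20 * log10(m * f) - 47.3
Compute m * f = 41.0 * 500 = 20500.0
Compute log10(20500.0) = 4.311754
Compute 20 * 4.311754 = 86.2351
TL = 86.2351 - 47.3 = 38.94

38.94 dB


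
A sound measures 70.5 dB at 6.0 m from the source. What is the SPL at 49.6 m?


Given values:
  SPL1 = 70.5 dB, r1 = 6.0 m, r2 = 49.6 m
Formula: SPL2 = SPL1 - 20 * log10(r2 / r1)
Compute ratio: r2 / r1 = 49.6 / 6.0 = 8.2667
Compute log10: log10(8.2667) = 0.917332
Compute drop: 20 * 0.917332 = 18.3466
SPL2 = 70.5 - 18.3466 = 52.15

52.15 dB


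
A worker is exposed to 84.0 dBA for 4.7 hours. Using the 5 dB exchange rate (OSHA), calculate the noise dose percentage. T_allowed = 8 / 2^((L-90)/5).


Given values:
  L = 84.0 dBA, T = 4.7 hours
Formula: T_allowed = 8 / 2^((L - 90) / 5)
Compute exponent: (84.0 - 90) / 5 = -1.2
Compute 2^(-1.2) = 0.435275
T_allowed = 8 / 0.435275 = 18.379186 hours
Dose = (T / T_allowed) * 100
Dose = (4.7 / 18.379186) * 100 = 25.57

25.57 %


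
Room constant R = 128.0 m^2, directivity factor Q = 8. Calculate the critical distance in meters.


Given values:
  R = 128.0 m^2, Q = 8
Formula: d_c = 0.141 * sqrt(Q * R)
Compute Q * R = 8 * 128.0 = 1024.0
Compute sqrt(1024.0) = 32.0
d_c = 0.141 * 32.0 = 4.512

4.512 m


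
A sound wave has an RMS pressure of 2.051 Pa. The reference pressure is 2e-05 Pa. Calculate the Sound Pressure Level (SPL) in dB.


Given values:
  p = 2.051 Pa
  p_ref = 2e-05 Pa
Formula: SPL = 20 * log10(p / p_ref)
Compute ratio: p / p_ref = 2.051 / 2e-05 = 102550
Compute log10: log10(102550) = 5.010936
Multiply: SPL = 20 * 5.010936 = 100.22

100.22 dB


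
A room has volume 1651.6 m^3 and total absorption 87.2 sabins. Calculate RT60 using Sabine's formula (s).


Given values:
  V = 1651.6 m^3
  A = 87.2 sabins
Formula: RT60 = 0.161 * V / A
Numerator: 0.161 * 1651.6 = 265.9076
RT60 = 265.9076 / 87.2 = 3.049

3.049 s


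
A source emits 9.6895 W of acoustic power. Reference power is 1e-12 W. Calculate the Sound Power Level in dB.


Given values:
  W = 9.6895 W
  W_ref = 1e-12 W
Formula: SWL = 10 * log10(W / W_ref)
Compute ratio: W / W_ref = 9689500000000
Compute log10: log10(9689500000000) = 12.986301
Multiply: SWL = 10 * 12.986301 = 129.86

129.86 dB


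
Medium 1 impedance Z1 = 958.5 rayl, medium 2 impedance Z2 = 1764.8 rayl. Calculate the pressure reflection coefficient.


Given values:
  Z1 = 958.5 rayl, Z2 = 1764.8 rayl
Formula: R = (Z2 - Z1) / (Z2 + Z1)
Numerator: Z2 - Z1 = 1764.8 - 958.5 = 806.3
Denominator: Z2 + Z1 = 1764.8 + 958.5 = 2723.3
R = 806.3 / 2723.3 = 0.2961

0.2961


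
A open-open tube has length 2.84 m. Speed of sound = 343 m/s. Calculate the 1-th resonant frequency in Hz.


Given values:
  Tube type: open-open, L = 2.84 m, c = 343 m/s, n = 1
Formula: f_n = n * c / (2 * L)
Compute 2 * L = 2 * 2.84 = 5.68
f = 1 * 343 / 5.68
f = 60.39

60.39 Hz


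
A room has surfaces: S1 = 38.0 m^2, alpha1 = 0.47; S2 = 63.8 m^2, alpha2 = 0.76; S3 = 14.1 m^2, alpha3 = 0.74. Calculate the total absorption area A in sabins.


Given surfaces:
  Surface 1: 38.0 * 0.47 = 17.86
  Surface 2: 63.8 * 0.76 = 48.488
  Surface 3: 14.1 * 0.74 = 10.434
Formula: A = sum(Si * alpha_i)
A = 17.86 + 48.488 + 10.434
A = 76.78

76.78 sabins
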